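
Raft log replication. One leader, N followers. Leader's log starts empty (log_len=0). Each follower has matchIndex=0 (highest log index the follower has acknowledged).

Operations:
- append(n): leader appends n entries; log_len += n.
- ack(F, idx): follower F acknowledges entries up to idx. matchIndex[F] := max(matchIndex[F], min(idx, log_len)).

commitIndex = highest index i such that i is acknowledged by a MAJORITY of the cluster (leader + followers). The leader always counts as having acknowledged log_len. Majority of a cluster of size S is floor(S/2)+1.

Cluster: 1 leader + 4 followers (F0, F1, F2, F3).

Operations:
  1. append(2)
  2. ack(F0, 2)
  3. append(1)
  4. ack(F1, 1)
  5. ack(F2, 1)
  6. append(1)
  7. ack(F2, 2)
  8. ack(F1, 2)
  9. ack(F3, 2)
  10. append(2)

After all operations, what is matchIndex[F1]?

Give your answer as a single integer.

Answer: 2

Derivation:
Op 1: append 2 -> log_len=2
Op 2: F0 acks idx 2 -> match: F0=2 F1=0 F2=0 F3=0; commitIndex=0
Op 3: append 1 -> log_len=3
Op 4: F1 acks idx 1 -> match: F0=2 F1=1 F2=0 F3=0; commitIndex=1
Op 5: F2 acks idx 1 -> match: F0=2 F1=1 F2=1 F3=0; commitIndex=1
Op 6: append 1 -> log_len=4
Op 7: F2 acks idx 2 -> match: F0=2 F1=1 F2=2 F3=0; commitIndex=2
Op 8: F1 acks idx 2 -> match: F0=2 F1=2 F2=2 F3=0; commitIndex=2
Op 9: F3 acks idx 2 -> match: F0=2 F1=2 F2=2 F3=2; commitIndex=2
Op 10: append 2 -> log_len=6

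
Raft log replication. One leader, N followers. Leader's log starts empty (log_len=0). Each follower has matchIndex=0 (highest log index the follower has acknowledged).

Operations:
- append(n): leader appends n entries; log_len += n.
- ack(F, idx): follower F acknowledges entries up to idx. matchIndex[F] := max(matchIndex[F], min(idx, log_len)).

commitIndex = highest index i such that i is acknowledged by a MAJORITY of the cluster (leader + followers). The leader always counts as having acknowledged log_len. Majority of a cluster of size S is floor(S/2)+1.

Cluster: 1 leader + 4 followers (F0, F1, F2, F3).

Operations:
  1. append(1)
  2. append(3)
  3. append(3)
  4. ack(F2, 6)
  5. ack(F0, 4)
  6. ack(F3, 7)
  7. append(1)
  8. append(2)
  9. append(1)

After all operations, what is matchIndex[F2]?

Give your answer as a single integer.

Answer: 6

Derivation:
Op 1: append 1 -> log_len=1
Op 2: append 3 -> log_len=4
Op 3: append 3 -> log_len=7
Op 4: F2 acks idx 6 -> match: F0=0 F1=0 F2=6 F3=0; commitIndex=0
Op 5: F0 acks idx 4 -> match: F0=4 F1=0 F2=6 F3=0; commitIndex=4
Op 6: F3 acks idx 7 -> match: F0=4 F1=0 F2=6 F3=7; commitIndex=6
Op 7: append 1 -> log_len=8
Op 8: append 2 -> log_len=10
Op 9: append 1 -> log_len=11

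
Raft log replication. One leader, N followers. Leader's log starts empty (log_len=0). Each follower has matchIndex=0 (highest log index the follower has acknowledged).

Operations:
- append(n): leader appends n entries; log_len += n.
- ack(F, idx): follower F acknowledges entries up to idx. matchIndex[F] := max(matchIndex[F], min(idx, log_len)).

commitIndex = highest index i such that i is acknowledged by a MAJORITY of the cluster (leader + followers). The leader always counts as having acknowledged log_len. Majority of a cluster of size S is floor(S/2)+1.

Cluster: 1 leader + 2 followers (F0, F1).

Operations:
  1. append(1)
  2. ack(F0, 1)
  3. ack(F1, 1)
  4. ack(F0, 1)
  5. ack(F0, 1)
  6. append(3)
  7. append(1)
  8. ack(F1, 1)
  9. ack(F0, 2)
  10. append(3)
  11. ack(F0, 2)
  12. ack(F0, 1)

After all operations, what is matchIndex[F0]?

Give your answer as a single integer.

Op 1: append 1 -> log_len=1
Op 2: F0 acks idx 1 -> match: F0=1 F1=0; commitIndex=1
Op 3: F1 acks idx 1 -> match: F0=1 F1=1; commitIndex=1
Op 4: F0 acks idx 1 -> match: F0=1 F1=1; commitIndex=1
Op 5: F0 acks idx 1 -> match: F0=1 F1=1; commitIndex=1
Op 6: append 3 -> log_len=4
Op 7: append 1 -> log_len=5
Op 8: F1 acks idx 1 -> match: F0=1 F1=1; commitIndex=1
Op 9: F0 acks idx 2 -> match: F0=2 F1=1; commitIndex=2
Op 10: append 3 -> log_len=8
Op 11: F0 acks idx 2 -> match: F0=2 F1=1; commitIndex=2
Op 12: F0 acks idx 1 -> match: F0=2 F1=1; commitIndex=2

Answer: 2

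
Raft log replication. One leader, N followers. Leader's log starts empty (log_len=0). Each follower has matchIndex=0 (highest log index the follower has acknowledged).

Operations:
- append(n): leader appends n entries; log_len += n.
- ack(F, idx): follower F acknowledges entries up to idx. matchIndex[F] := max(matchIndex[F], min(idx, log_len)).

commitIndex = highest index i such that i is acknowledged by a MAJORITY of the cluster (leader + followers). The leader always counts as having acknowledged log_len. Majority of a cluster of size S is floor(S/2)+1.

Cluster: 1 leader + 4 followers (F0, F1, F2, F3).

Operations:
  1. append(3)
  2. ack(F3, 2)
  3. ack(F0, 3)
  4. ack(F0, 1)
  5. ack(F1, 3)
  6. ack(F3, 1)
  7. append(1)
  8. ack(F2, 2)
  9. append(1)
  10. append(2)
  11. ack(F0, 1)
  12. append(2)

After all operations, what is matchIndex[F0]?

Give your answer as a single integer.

Op 1: append 3 -> log_len=3
Op 2: F3 acks idx 2 -> match: F0=0 F1=0 F2=0 F3=2; commitIndex=0
Op 3: F0 acks idx 3 -> match: F0=3 F1=0 F2=0 F3=2; commitIndex=2
Op 4: F0 acks idx 1 -> match: F0=3 F1=0 F2=0 F3=2; commitIndex=2
Op 5: F1 acks idx 3 -> match: F0=3 F1=3 F2=0 F3=2; commitIndex=3
Op 6: F3 acks idx 1 -> match: F0=3 F1=3 F2=0 F3=2; commitIndex=3
Op 7: append 1 -> log_len=4
Op 8: F2 acks idx 2 -> match: F0=3 F1=3 F2=2 F3=2; commitIndex=3
Op 9: append 1 -> log_len=5
Op 10: append 2 -> log_len=7
Op 11: F0 acks idx 1 -> match: F0=3 F1=3 F2=2 F3=2; commitIndex=3
Op 12: append 2 -> log_len=9

Answer: 3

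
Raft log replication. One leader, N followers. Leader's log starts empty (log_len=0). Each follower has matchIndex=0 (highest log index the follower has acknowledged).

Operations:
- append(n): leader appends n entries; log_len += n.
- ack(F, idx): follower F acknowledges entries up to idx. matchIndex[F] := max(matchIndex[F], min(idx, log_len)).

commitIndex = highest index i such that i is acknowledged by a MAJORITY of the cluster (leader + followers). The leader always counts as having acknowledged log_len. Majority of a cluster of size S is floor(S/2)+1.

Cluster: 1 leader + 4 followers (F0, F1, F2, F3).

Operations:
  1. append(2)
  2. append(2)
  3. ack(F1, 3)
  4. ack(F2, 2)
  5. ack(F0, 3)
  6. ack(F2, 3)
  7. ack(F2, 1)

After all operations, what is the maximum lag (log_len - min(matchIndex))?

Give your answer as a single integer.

Op 1: append 2 -> log_len=2
Op 2: append 2 -> log_len=4
Op 3: F1 acks idx 3 -> match: F0=0 F1=3 F2=0 F3=0; commitIndex=0
Op 4: F2 acks idx 2 -> match: F0=0 F1=3 F2=2 F3=0; commitIndex=2
Op 5: F0 acks idx 3 -> match: F0=3 F1=3 F2=2 F3=0; commitIndex=3
Op 6: F2 acks idx 3 -> match: F0=3 F1=3 F2=3 F3=0; commitIndex=3
Op 7: F2 acks idx 1 -> match: F0=3 F1=3 F2=3 F3=0; commitIndex=3

Answer: 4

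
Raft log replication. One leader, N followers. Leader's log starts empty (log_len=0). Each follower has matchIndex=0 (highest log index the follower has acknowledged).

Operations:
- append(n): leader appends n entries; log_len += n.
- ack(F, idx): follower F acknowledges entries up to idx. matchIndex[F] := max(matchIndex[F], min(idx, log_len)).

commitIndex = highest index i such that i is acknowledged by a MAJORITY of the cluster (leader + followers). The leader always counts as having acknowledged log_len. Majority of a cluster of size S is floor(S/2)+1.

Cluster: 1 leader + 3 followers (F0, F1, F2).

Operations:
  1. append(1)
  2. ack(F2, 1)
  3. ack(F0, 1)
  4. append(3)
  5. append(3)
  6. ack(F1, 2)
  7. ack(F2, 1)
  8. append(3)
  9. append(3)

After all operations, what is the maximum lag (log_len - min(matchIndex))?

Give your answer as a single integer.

Answer: 12

Derivation:
Op 1: append 1 -> log_len=1
Op 2: F2 acks idx 1 -> match: F0=0 F1=0 F2=1; commitIndex=0
Op 3: F0 acks idx 1 -> match: F0=1 F1=0 F2=1; commitIndex=1
Op 4: append 3 -> log_len=4
Op 5: append 3 -> log_len=7
Op 6: F1 acks idx 2 -> match: F0=1 F1=2 F2=1; commitIndex=1
Op 7: F2 acks idx 1 -> match: F0=1 F1=2 F2=1; commitIndex=1
Op 8: append 3 -> log_len=10
Op 9: append 3 -> log_len=13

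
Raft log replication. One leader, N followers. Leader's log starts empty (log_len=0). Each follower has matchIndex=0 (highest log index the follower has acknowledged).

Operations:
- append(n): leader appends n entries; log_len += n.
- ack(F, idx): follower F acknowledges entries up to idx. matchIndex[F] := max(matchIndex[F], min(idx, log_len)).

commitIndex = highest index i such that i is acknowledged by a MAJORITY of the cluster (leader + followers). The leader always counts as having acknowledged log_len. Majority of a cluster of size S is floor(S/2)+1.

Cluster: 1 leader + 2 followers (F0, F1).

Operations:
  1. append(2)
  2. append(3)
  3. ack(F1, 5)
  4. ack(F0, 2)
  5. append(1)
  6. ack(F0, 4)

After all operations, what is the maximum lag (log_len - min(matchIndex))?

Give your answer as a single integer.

Answer: 2

Derivation:
Op 1: append 2 -> log_len=2
Op 2: append 3 -> log_len=5
Op 3: F1 acks idx 5 -> match: F0=0 F1=5; commitIndex=5
Op 4: F0 acks idx 2 -> match: F0=2 F1=5; commitIndex=5
Op 5: append 1 -> log_len=6
Op 6: F0 acks idx 4 -> match: F0=4 F1=5; commitIndex=5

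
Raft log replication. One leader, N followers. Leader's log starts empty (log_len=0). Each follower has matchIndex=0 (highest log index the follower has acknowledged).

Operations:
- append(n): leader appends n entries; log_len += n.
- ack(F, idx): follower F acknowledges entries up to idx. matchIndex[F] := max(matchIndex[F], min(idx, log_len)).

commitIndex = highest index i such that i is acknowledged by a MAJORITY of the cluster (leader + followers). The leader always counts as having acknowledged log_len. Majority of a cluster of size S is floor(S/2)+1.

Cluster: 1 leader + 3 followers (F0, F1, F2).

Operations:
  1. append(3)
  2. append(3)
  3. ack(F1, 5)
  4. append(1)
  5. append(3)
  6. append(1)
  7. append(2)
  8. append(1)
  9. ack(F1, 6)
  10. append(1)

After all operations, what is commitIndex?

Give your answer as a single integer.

Answer: 0

Derivation:
Op 1: append 3 -> log_len=3
Op 2: append 3 -> log_len=6
Op 3: F1 acks idx 5 -> match: F0=0 F1=5 F2=0; commitIndex=0
Op 4: append 1 -> log_len=7
Op 5: append 3 -> log_len=10
Op 6: append 1 -> log_len=11
Op 7: append 2 -> log_len=13
Op 8: append 1 -> log_len=14
Op 9: F1 acks idx 6 -> match: F0=0 F1=6 F2=0; commitIndex=0
Op 10: append 1 -> log_len=15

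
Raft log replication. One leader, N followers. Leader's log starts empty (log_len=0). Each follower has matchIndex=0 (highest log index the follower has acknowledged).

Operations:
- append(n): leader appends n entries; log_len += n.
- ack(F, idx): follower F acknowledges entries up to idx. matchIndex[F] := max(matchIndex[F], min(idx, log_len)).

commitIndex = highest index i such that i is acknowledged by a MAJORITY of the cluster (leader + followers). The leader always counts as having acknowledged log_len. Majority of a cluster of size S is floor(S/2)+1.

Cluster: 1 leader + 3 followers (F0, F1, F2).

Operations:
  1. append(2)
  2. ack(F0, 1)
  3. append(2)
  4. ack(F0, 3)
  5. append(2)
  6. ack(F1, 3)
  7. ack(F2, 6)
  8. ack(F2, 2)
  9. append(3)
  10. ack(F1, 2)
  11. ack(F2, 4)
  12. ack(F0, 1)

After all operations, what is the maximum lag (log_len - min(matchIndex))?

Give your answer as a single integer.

Answer: 6

Derivation:
Op 1: append 2 -> log_len=2
Op 2: F0 acks idx 1 -> match: F0=1 F1=0 F2=0; commitIndex=0
Op 3: append 2 -> log_len=4
Op 4: F0 acks idx 3 -> match: F0=3 F1=0 F2=0; commitIndex=0
Op 5: append 2 -> log_len=6
Op 6: F1 acks idx 3 -> match: F0=3 F1=3 F2=0; commitIndex=3
Op 7: F2 acks idx 6 -> match: F0=3 F1=3 F2=6; commitIndex=3
Op 8: F2 acks idx 2 -> match: F0=3 F1=3 F2=6; commitIndex=3
Op 9: append 3 -> log_len=9
Op 10: F1 acks idx 2 -> match: F0=3 F1=3 F2=6; commitIndex=3
Op 11: F2 acks idx 4 -> match: F0=3 F1=3 F2=6; commitIndex=3
Op 12: F0 acks idx 1 -> match: F0=3 F1=3 F2=6; commitIndex=3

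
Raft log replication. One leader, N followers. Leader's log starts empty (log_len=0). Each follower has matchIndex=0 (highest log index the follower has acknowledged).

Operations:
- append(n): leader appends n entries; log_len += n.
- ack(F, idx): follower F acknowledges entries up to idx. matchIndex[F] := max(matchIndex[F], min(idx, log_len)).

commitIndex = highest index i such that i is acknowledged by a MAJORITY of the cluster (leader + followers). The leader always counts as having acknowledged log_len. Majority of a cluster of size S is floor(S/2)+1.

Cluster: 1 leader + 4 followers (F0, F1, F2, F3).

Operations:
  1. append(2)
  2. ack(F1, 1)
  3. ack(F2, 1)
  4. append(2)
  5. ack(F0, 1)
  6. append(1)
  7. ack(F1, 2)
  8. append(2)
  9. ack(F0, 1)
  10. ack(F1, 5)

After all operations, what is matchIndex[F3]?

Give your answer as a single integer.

Op 1: append 2 -> log_len=2
Op 2: F1 acks idx 1 -> match: F0=0 F1=1 F2=0 F3=0; commitIndex=0
Op 3: F2 acks idx 1 -> match: F0=0 F1=1 F2=1 F3=0; commitIndex=1
Op 4: append 2 -> log_len=4
Op 5: F0 acks idx 1 -> match: F0=1 F1=1 F2=1 F3=0; commitIndex=1
Op 6: append 1 -> log_len=5
Op 7: F1 acks idx 2 -> match: F0=1 F1=2 F2=1 F3=0; commitIndex=1
Op 8: append 2 -> log_len=7
Op 9: F0 acks idx 1 -> match: F0=1 F1=2 F2=1 F3=0; commitIndex=1
Op 10: F1 acks idx 5 -> match: F0=1 F1=5 F2=1 F3=0; commitIndex=1

Answer: 0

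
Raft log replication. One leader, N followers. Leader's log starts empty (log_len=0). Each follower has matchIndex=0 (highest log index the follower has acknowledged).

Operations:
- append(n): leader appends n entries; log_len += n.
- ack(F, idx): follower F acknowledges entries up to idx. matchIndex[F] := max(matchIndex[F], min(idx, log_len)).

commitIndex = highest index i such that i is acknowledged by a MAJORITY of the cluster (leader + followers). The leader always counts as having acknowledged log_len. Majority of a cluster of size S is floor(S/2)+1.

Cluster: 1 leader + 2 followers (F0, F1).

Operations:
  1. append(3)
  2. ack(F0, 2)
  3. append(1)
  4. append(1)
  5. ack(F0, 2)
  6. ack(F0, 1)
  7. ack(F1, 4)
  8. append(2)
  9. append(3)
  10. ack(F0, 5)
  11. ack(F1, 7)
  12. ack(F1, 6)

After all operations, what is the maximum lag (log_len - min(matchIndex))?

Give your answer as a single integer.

Answer: 5

Derivation:
Op 1: append 3 -> log_len=3
Op 2: F0 acks idx 2 -> match: F0=2 F1=0; commitIndex=2
Op 3: append 1 -> log_len=4
Op 4: append 1 -> log_len=5
Op 5: F0 acks idx 2 -> match: F0=2 F1=0; commitIndex=2
Op 6: F0 acks idx 1 -> match: F0=2 F1=0; commitIndex=2
Op 7: F1 acks idx 4 -> match: F0=2 F1=4; commitIndex=4
Op 8: append 2 -> log_len=7
Op 9: append 3 -> log_len=10
Op 10: F0 acks idx 5 -> match: F0=5 F1=4; commitIndex=5
Op 11: F1 acks idx 7 -> match: F0=5 F1=7; commitIndex=7
Op 12: F1 acks idx 6 -> match: F0=5 F1=7; commitIndex=7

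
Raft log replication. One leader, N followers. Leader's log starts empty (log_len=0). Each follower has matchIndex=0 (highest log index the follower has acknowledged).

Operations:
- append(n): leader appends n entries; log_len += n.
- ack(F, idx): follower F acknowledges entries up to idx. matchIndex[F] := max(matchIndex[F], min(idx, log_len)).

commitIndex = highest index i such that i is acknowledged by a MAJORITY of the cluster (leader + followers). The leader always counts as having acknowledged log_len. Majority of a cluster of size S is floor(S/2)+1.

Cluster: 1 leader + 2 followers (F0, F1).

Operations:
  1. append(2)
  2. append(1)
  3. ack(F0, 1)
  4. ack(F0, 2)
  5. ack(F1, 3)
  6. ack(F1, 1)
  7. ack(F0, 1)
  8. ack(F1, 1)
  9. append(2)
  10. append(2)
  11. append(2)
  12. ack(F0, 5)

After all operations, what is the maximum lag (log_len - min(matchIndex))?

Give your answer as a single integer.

Op 1: append 2 -> log_len=2
Op 2: append 1 -> log_len=3
Op 3: F0 acks idx 1 -> match: F0=1 F1=0; commitIndex=1
Op 4: F0 acks idx 2 -> match: F0=2 F1=0; commitIndex=2
Op 5: F1 acks idx 3 -> match: F0=2 F1=3; commitIndex=3
Op 6: F1 acks idx 1 -> match: F0=2 F1=3; commitIndex=3
Op 7: F0 acks idx 1 -> match: F0=2 F1=3; commitIndex=3
Op 8: F1 acks idx 1 -> match: F0=2 F1=3; commitIndex=3
Op 9: append 2 -> log_len=5
Op 10: append 2 -> log_len=7
Op 11: append 2 -> log_len=9
Op 12: F0 acks idx 5 -> match: F0=5 F1=3; commitIndex=5

Answer: 6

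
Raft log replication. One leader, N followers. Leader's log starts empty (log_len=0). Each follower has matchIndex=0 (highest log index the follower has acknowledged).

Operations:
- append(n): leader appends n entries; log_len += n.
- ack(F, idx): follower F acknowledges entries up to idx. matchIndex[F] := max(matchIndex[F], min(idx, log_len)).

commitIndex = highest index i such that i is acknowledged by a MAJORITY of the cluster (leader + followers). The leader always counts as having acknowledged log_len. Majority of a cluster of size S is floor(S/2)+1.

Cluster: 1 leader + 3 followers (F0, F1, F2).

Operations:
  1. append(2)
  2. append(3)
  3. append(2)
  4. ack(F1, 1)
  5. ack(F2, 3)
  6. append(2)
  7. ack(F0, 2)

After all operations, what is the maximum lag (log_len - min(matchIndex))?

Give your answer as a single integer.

Op 1: append 2 -> log_len=2
Op 2: append 3 -> log_len=5
Op 3: append 2 -> log_len=7
Op 4: F1 acks idx 1 -> match: F0=0 F1=1 F2=0; commitIndex=0
Op 5: F2 acks idx 3 -> match: F0=0 F1=1 F2=3; commitIndex=1
Op 6: append 2 -> log_len=9
Op 7: F0 acks idx 2 -> match: F0=2 F1=1 F2=3; commitIndex=2

Answer: 8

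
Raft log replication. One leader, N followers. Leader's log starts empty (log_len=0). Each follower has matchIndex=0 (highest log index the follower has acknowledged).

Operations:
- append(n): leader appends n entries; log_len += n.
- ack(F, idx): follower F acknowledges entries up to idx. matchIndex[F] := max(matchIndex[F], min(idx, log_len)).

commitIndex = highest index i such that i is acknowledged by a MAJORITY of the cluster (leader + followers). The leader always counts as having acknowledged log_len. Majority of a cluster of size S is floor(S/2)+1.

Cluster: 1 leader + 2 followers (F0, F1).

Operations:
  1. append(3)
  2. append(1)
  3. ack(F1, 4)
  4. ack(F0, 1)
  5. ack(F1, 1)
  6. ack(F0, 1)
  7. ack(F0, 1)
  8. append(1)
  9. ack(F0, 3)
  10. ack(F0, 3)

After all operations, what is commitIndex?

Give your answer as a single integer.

Op 1: append 3 -> log_len=3
Op 2: append 1 -> log_len=4
Op 3: F1 acks idx 4 -> match: F0=0 F1=4; commitIndex=4
Op 4: F0 acks idx 1 -> match: F0=1 F1=4; commitIndex=4
Op 5: F1 acks idx 1 -> match: F0=1 F1=4; commitIndex=4
Op 6: F0 acks idx 1 -> match: F0=1 F1=4; commitIndex=4
Op 7: F0 acks idx 1 -> match: F0=1 F1=4; commitIndex=4
Op 8: append 1 -> log_len=5
Op 9: F0 acks idx 3 -> match: F0=3 F1=4; commitIndex=4
Op 10: F0 acks idx 3 -> match: F0=3 F1=4; commitIndex=4

Answer: 4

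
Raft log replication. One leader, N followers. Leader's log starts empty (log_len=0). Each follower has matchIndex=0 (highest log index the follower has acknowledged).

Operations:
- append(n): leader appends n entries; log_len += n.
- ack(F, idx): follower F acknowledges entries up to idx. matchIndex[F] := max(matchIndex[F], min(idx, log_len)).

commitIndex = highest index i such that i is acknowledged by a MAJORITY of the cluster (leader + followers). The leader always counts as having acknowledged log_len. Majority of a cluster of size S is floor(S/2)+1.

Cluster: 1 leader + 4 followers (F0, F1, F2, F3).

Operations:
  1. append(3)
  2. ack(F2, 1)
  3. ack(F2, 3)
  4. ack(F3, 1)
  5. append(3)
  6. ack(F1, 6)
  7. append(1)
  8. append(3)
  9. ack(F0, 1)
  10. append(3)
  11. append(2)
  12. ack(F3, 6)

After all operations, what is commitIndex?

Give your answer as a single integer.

Op 1: append 3 -> log_len=3
Op 2: F2 acks idx 1 -> match: F0=0 F1=0 F2=1 F3=0; commitIndex=0
Op 3: F2 acks idx 3 -> match: F0=0 F1=0 F2=3 F3=0; commitIndex=0
Op 4: F3 acks idx 1 -> match: F0=0 F1=0 F2=3 F3=1; commitIndex=1
Op 5: append 3 -> log_len=6
Op 6: F1 acks idx 6 -> match: F0=0 F1=6 F2=3 F3=1; commitIndex=3
Op 7: append 1 -> log_len=7
Op 8: append 3 -> log_len=10
Op 9: F0 acks idx 1 -> match: F0=1 F1=6 F2=3 F3=1; commitIndex=3
Op 10: append 3 -> log_len=13
Op 11: append 2 -> log_len=15
Op 12: F3 acks idx 6 -> match: F0=1 F1=6 F2=3 F3=6; commitIndex=6

Answer: 6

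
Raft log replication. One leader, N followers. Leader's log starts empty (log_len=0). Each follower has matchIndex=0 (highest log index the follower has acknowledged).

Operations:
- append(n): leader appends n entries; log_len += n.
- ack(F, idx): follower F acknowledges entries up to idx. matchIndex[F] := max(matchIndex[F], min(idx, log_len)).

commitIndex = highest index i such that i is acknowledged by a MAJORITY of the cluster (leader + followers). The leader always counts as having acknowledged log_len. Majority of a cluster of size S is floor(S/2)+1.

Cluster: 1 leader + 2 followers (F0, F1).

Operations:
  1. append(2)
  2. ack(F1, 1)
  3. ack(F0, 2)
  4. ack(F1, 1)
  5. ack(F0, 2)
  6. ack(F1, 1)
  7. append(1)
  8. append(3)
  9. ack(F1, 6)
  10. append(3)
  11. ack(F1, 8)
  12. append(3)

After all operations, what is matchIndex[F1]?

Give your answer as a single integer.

Op 1: append 2 -> log_len=2
Op 2: F1 acks idx 1 -> match: F0=0 F1=1; commitIndex=1
Op 3: F0 acks idx 2 -> match: F0=2 F1=1; commitIndex=2
Op 4: F1 acks idx 1 -> match: F0=2 F1=1; commitIndex=2
Op 5: F0 acks idx 2 -> match: F0=2 F1=1; commitIndex=2
Op 6: F1 acks idx 1 -> match: F0=2 F1=1; commitIndex=2
Op 7: append 1 -> log_len=3
Op 8: append 3 -> log_len=6
Op 9: F1 acks idx 6 -> match: F0=2 F1=6; commitIndex=6
Op 10: append 3 -> log_len=9
Op 11: F1 acks idx 8 -> match: F0=2 F1=8; commitIndex=8
Op 12: append 3 -> log_len=12

Answer: 8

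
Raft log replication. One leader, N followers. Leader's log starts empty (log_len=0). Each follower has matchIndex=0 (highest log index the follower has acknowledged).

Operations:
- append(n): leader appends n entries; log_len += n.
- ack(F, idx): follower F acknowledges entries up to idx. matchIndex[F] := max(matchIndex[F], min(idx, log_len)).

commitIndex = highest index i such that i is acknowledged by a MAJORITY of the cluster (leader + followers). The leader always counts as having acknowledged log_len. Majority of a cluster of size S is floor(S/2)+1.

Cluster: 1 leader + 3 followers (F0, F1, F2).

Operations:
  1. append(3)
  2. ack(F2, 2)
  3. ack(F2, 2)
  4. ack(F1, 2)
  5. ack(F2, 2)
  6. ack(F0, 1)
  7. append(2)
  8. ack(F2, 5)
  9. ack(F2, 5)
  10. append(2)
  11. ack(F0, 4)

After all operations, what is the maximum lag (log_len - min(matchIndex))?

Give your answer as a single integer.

Answer: 5

Derivation:
Op 1: append 3 -> log_len=3
Op 2: F2 acks idx 2 -> match: F0=0 F1=0 F2=2; commitIndex=0
Op 3: F2 acks idx 2 -> match: F0=0 F1=0 F2=2; commitIndex=0
Op 4: F1 acks idx 2 -> match: F0=0 F1=2 F2=2; commitIndex=2
Op 5: F2 acks idx 2 -> match: F0=0 F1=2 F2=2; commitIndex=2
Op 6: F0 acks idx 1 -> match: F0=1 F1=2 F2=2; commitIndex=2
Op 7: append 2 -> log_len=5
Op 8: F2 acks idx 5 -> match: F0=1 F1=2 F2=5; commitIndex=2
Op 9: F2 acks idx 5 -> match: F0=1 F1=2 F2=5; commitIndex=2
Op 10: append 2 -> log_len=7
Op 11: F0 acks idx 4 -> match: F0=4 F1=2 F2=5; commitIndex=4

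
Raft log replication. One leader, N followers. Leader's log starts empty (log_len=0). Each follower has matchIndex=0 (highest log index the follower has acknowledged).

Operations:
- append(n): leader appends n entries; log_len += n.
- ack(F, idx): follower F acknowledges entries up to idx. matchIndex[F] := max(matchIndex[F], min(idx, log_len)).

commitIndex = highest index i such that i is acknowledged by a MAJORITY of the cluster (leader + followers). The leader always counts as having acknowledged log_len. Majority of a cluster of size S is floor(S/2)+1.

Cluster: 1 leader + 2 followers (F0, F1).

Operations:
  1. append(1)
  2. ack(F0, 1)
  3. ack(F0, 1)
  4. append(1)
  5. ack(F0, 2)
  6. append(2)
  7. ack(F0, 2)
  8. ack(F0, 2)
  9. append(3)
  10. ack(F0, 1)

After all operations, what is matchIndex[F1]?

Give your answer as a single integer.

Answer: 0

Derivation:
Op 1: append 1 -> log_len=1
Op 2: F0 acks idx 1 -> match: F0=1 F1=0; commitIndex=1
Op 3: F0 acks idx 1 -> match: F0=1 F1=0; commitIndex=1
Op 4: append 1 -> log_len=2
Op 5: F0 acks idx 2 -> match: F0=2 F1=0; commitIndex=2
Op 6: append 2 -> log_len=4
Op 7: F0 acks idx 2 -> match: F0=2 F1=0; commitIndex=2
Op 8: F0 acks idx 2 -> match: F0=2 F1=0; commitIndex=2
Op 9: append 3 -> log_len=7
Op 10: F0 acks idx 1 -> match: F0=2 F1=0; commitIndex=2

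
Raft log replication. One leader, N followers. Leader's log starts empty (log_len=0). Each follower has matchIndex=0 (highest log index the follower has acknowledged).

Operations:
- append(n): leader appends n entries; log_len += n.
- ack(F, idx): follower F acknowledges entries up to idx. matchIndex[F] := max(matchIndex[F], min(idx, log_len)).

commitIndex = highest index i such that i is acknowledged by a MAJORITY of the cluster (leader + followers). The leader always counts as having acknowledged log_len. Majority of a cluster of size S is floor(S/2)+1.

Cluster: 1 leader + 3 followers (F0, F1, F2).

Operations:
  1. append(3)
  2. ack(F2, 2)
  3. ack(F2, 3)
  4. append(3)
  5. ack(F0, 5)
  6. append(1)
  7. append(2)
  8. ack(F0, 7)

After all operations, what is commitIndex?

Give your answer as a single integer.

Answer: 3

Derivation:
Op 1: append 3 -> log_len=3
Op 2: F2 acks idx 2 -> match: F0=0 F1=0 F2=2; commitIndex=0
Op 3: F2 acks idx 3 -> match: F0=0 F1=0 F2=3; commitIndex=0
Op 4: append 3 -> log_len=6
Op 5: F0 acks idx 5 -> match: F0=5 F1=0 F2=3; commitIndex=3
Op 6: append 1 -> log_len=7
Op 7: append 2 -> log_len=9
Op 8: F0 acks idx 7 -> match: F0=7 F1=0 F2=3; commitIndex=3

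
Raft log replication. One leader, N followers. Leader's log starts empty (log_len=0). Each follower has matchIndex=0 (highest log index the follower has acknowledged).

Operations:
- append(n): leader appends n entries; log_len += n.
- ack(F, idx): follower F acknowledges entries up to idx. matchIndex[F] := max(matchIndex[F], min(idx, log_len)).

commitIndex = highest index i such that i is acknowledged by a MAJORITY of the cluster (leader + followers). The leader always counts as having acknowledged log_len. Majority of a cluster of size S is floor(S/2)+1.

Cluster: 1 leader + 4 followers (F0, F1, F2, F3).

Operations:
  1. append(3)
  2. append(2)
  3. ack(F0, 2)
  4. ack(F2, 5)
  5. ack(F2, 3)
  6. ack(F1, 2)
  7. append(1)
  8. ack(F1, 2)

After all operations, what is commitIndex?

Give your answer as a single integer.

Op 1: append 3 -> log_len=3
Op 2: append 2 -> log_len=5
Op 3: F0 acks idx 2 -> match: F0=2 F1=0 F2=0 F3=0; commitIndex=0
Op 4: F2 acks idx 5 -> match: F0=2 F1=0 F2=5 F3=0; commitIndex=2
Op 5: F2 acks idx 3 -> match: F0=2 F1=0 F2=5 F3=0; commitIndex=2
Op 6: F1 acks idx 2 -> match: F0=2 F1=2 F2=5 F3=0; commitIndex=2
Op 7: append 1 -> log_len=6
Op 8: F1 acks idx 2 -> match: F0=2 F1=2 F2=5 F3=0; commitIndex=2

Answer: 2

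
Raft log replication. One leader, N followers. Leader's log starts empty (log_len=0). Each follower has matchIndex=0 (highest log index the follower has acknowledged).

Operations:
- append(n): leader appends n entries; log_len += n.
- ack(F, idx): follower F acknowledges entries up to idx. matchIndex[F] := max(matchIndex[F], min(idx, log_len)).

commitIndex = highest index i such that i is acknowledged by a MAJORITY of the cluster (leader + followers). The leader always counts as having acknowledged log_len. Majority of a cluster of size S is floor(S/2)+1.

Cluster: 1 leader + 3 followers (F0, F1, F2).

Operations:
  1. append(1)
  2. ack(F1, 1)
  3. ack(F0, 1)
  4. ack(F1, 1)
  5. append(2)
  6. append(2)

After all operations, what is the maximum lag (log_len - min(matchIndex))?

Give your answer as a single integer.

Answer: 5

Derivation:
Op 1: append 1 -> log_len=1
Op 2: F1 acks idx 1 -> match: F0=0 F1=1 F2=0; commitIndex=0
Op 3: F0 acks idx 1 -> match: F0=1 F1=1 F2=0; commitIndex=1
Op 4: F1 acks idx 1 -> match: F0=1 F1=1 F2=0; commitIndex=1
Op 5: append 2 -> log_len=3
Op 6: append 2 -> log_len=5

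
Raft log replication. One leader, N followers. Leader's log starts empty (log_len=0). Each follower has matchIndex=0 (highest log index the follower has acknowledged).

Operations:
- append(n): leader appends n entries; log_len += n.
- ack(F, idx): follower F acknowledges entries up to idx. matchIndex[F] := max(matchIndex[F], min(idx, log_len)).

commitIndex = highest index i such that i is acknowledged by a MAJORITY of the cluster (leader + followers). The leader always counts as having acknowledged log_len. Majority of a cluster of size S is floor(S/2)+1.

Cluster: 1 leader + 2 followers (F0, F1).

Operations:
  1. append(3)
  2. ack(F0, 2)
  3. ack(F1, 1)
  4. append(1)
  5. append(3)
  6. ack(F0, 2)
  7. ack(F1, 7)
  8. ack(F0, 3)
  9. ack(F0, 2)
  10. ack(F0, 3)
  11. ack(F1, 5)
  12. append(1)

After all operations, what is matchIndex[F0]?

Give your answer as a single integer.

Answer: 3

Derivation:
Op 1: append 3 -> log_len=3
Op 2: F0 acks idx 2 -> match: F0=2 F1=0; commitIndex=2
Op 3: F1 acks idx 1 -> match: F0=2 F1=1; commitIndex=2
Op 4: append 1 -> log_len=4
Op 5: append 3 -> log_len=7
Op 6: F0 acks idx 2 -> match: F0=2 F1=1; commitIndex=2
Op 7: F1 acks idx 7 -> match: F0=2 F1=7; commitIndex=7
Op 8: F0 acks idx 3 -> match: F0=3 F1=7; commitIndex=7
Op 9: F0 acks idx 2 -> match: F0=3 F1=7; commitIndex=7
Op 10: F0 acks idx 3 -> match: F0=3 F1=7; commitIndex=7
Op 11: F1 acks idx 5 -> match: F0=3 F1=7; commitIndex=7
Op 12: append 1 -> log_len=8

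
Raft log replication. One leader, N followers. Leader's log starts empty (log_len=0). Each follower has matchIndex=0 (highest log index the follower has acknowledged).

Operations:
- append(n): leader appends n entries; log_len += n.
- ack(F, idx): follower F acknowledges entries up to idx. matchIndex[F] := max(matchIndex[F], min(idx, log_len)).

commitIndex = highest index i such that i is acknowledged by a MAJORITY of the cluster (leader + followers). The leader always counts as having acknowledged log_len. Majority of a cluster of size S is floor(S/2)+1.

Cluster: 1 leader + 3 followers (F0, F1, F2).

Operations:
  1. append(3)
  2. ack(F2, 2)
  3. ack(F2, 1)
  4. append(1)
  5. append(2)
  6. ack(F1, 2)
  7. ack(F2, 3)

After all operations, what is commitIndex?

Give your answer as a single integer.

Answer: 2

Derivation:
Op 1: append 3 -> log_len=3
Op 2: F2 acks idx 2 -> match: F0=0 F1=0 F2=2; commitIndex=0
Op 3: F2 acks idx 1 -> match: F0=0 F1=0 F2=2; commitIndex=0
Op 4: append 1 -> log_len=4
Op 5: append 2 -> log_len=6
Op 6: F1 acks idx 2 -> match: F0=0 F1=2 F2=2; commitIndex=2
Op 7: F2 acks idx 3 -> match: F0=0 F1=2 F2=3; commitIndex=2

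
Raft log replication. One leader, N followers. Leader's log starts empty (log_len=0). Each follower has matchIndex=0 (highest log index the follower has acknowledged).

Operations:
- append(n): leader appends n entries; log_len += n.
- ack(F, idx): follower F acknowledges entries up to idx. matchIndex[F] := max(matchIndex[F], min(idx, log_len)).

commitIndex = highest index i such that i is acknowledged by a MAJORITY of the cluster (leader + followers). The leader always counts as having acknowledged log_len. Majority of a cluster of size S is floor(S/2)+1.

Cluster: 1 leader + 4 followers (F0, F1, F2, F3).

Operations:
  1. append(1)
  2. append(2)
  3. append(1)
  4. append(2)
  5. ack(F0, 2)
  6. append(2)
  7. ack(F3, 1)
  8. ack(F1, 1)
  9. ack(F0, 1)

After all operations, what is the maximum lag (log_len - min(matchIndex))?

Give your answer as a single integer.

Op 1: append 1 -> log_len=1
Op 2: append 2 -> log_len=3
Op 3: append 1 -> log_len=4
Op 4: append 2 -> log_len=6
Op 5: F0 acks idx 2 -> match: F0=2 F1=0 F2=0 F3=0; commitIndex=0
Op 6: append 2 -> log_len=8
Op 7: F3 acks idx 1 -> match: F0=2 F1=0 F2=0 F3=1; commitIndex=1
Op 8: F1 acks idx 1 -> match: F0=2 F1=1 F2=0 F3=1; commitIndex=1
Op 9: F0 acks idx 1 -> match: F0=2 F1=1 F2=0 F3=1; commitIndex=1

Answer: 8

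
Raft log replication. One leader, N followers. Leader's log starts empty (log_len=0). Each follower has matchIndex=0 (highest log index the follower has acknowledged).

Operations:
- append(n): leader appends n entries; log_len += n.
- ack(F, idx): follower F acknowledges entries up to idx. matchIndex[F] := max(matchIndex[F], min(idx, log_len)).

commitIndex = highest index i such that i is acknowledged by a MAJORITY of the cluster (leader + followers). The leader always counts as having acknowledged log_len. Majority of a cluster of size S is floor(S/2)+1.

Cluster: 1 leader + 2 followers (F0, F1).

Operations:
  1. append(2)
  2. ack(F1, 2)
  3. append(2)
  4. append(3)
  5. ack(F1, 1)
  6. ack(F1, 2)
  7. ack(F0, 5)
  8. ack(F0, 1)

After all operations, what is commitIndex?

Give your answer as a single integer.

Op 1: append 2 -> log_len=2
Op 2: F1 acks idx 2 -> match: F0=0 F1=2; commitIndex=2
Op 3: append 2 -> log_len=4
Op 4: append 3 -> log_len=7
Op 5: F1 acks idx 1 -> match: F0=0 F1=2; commitIndex=2
Op 6: F1 acks idx 2 -> match: F0=0 F1=2; commitIndex=2
Op 7: F0 acks idx 5 -> match: F0=5 F1=2; commitIndex=5
Op 8: F0 acks idx 1 -> match: F0=5 F1=2; commitIndex=5

Answer: 5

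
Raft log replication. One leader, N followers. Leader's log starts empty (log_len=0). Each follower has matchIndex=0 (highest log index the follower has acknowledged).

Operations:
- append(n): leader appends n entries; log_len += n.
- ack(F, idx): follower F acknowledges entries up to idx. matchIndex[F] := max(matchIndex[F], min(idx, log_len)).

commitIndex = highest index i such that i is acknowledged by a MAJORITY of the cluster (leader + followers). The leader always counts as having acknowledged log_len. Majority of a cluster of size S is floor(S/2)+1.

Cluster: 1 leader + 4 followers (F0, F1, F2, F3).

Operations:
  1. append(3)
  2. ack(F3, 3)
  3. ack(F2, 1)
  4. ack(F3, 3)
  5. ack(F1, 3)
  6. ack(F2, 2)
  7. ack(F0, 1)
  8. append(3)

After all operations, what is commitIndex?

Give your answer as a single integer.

Op 1: append 3 -> log_len=3
Op 2: F3 acks idx 3 -> match: F0=0 F1=0 F2=0 F3=3; commitIndex=0
Op 3: F2 acks idx 1 -> match: F0=0 F1=0 F2=1 F3=3; commitIndex=1
Op 4: F3 acks idx 3 -> match: F0=0 F1=0 F2=1 F3=3; commitIndex=1
Op 5: F1 acks idx 3 -> match: F0=0 F1=3 F2=1 F3=3; commitIndex=3
Op 6: F2 acks idx 2 -> match: F0=0 F1=3 F2=2 F3=3; commitIndex=3
Op 7: F0 acks idx 1 -> match: F0=1 F1=3 F2=2 F3=3; commitIndex=3
Op 8: append 3 -> log_len=6

Answer: 3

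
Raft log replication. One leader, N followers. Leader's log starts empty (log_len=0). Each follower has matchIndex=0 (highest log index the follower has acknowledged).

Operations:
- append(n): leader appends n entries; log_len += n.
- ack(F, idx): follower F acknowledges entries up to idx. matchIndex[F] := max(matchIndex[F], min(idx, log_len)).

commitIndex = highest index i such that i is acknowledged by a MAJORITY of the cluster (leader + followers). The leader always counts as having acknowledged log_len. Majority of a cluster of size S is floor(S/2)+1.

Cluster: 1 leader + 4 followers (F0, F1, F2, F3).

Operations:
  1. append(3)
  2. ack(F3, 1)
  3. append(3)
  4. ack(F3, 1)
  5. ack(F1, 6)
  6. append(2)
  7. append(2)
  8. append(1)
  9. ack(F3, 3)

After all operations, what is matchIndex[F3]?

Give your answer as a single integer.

Op 1: append 3 -> log_len=3
Op 2: F3 acks idx 1 -> match: F0=0 F1=0 F2=0 F3=1; commitIndex=0
Op 3: append 3 -> log_len=6
Op 4: F3 acks idx 1 -> match: F0=0 F1=0 F2=0 F3=1; commitIndex=0
Op 5: F1 acks idx 6 -> match: F0=0 F1=6 F2=0 F3=1; commitIndex=1
Op 6: append 2 -> log_len=8
Op 7: append 2 -> log_len=10
Op 8: append 1 -> log_len=11
Op 9: F3 acks idx 3 -> match: F0=0 F1=6 F2=0 F3=3; commitIndex=3

Answer: 3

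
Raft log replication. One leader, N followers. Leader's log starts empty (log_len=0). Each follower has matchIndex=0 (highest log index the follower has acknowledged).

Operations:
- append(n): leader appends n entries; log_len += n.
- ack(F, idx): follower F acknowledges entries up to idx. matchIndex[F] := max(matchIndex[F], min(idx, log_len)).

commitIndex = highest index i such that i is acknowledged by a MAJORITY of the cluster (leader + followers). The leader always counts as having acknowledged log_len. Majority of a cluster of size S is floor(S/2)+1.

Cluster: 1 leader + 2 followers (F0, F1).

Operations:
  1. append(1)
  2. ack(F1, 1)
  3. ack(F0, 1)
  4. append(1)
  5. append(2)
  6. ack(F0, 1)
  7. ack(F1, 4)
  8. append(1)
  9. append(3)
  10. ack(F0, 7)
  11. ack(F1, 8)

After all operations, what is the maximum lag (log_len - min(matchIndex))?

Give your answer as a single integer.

Answer: 1

Derivation:
Op 1: append 1 -> log_len=1
Op 2: F1 acks idx 1 -> match: F0=0 F1=1; commitIndex=1
Op 3: F0 acks idx 1 -> match: F0=1 F1=1; commitIndex=1
Op 4: append 1 -> log_len=2
Op 5: append 2 -> log_len=4
Op 6: F0 acks idx 1 -> match: F0=1 F1=1; commitIndex=1
Op 7: F1 acks idx 4 -> match: F0=1 F1=4; commitIndex=4
Op 8: append 1 -> log_len=5
Op 9: append 3 -> log_len=8
Op 10: F0 acks idx 7 -> match: F0=7 F1=4; commitIndex=7
Op 11: F1 acks idx 8 -> match: F0=7 F1=8; commitIndex=8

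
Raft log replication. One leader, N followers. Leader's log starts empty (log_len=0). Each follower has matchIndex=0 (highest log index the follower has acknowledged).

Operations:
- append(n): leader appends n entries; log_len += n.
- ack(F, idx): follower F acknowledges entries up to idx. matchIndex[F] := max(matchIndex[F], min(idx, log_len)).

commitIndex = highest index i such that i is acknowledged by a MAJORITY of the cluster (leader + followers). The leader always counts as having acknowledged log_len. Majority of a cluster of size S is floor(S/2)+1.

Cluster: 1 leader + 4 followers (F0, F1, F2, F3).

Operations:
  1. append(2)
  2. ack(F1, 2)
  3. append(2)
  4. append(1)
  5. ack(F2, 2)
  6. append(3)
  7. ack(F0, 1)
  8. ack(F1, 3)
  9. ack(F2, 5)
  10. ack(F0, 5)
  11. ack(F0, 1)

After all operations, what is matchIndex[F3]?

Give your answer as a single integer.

Answer: 0

Derivation:
Op 1: append 2 -> log_len=2
Op 2: F1 acks idx 2 -> match: F0=0 F1=2 F2=0 F3=0; commitIndex=0
Op 3: append 2 -> log_len=4
Op 4: append 1 -> log_len=5
Op 5: F2 acks idx 2 -> match: F0=0 F1=2 F2=2 F3=0; commitIndex=2
Op 6: append 3 -> log_len=8
Op 7: F0 acks idx 1 -> match: F0=1 F1=2 F2=2 F3=0; commitIndex=2
Op 8: F1 acks idx 3 -> match: F0=1 F1=3 F2=2 F3=0; commitIndex=2
Op 9: F2 acks idx 5 -> match: F0=1 F1=3 F2=5 F3=0; commitIndex=3
Op 10: F0 acks idx 5 -> match: F0=5 F1=3 F2=5 F3=0; commitIndex=5
Op 11: F0 acks idx 1 -> match: F0=5 F1=3 F2=5 F3=0; commitIndex=5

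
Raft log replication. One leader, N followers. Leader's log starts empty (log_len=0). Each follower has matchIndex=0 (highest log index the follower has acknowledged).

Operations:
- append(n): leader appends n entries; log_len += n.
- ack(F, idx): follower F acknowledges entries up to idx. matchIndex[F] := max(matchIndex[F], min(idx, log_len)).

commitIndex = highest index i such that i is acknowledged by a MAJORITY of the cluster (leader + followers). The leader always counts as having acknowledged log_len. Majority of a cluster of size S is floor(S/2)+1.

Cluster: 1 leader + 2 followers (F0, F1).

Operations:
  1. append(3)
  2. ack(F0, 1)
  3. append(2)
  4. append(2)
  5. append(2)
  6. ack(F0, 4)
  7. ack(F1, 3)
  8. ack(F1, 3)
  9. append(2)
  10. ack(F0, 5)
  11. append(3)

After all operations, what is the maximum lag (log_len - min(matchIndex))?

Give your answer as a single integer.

Op 1: append 3 -> log_len=3
Op 2: F0 acks idx 1 -> match: F0=1 F1=0; commitIndex=1
Op 3: append 2 -> log_len=5
Op 4: append 2 -> log_len=7
Op 5: append 2 -> log_len=9
Op 6: F0 acks idx 4 -> match: F0=4 F1=0; commitIndex=4
Op 7: F1 acks idx 3 -> match: F0=4 F1=3; commitIndex=4
Op 8: F1 acks idx 3 -> match: F0=4 F1=3; commitIndex=4
Op 9: append 2 -> log_len=11
Op 10: F0 acks idx 5 -> match: F0=5 F1=3; commitIndex=5
Op 11: append 3 -> log_len=14

Answer: 11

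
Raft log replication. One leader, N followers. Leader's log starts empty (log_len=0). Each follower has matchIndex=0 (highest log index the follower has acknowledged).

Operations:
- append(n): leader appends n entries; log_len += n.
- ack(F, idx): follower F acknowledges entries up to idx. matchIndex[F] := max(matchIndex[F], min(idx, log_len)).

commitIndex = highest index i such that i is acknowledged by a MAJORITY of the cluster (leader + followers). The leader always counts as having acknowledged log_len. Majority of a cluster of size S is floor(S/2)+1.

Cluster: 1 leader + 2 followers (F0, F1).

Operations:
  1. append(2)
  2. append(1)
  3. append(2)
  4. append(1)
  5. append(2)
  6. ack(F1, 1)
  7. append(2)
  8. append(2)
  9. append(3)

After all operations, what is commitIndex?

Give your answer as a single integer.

Op 1: append 2 -> log_len=2
Op 2: append 1 -> log_len=3
Op 3: append 2 -> log_len=5
Op 4: append 1 -> log_len=6
Op 5: append 2 -> log_len=8
Op 6: F1 acks idx 1 -> match: F0=0 F1=1; commitIndex=1
Op 7: append 2 -> log_len=10
Op 8: append 2 -> log_len=12
Op 9: append 3 -> log_len=15

Answer: 1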